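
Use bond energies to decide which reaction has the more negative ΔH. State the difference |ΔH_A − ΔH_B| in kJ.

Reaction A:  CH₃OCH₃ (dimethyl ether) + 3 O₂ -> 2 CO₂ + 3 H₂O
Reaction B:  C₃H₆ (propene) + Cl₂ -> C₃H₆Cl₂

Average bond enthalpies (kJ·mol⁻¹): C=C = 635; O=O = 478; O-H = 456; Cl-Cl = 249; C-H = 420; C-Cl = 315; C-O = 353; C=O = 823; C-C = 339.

Reaction A, by 1283 kJ

Reaction A:
  Bonds broken (reactants):
    C-H: 6 × 420 = 2520
    C-O: 2 × 353 = 706
    O=O: 3 × 478 = 1434
    Σ(broken) = 4660 kJ
  Bonds formed (products):
    C=O: 4 × 823 = 3292
    O-H: 6 × 456 = 2736
    Σ(formed) = 6028 kJ
  ΔH_A = 4660 − 6028 = −1368 kJ
Reaction B:
  Bonds broken (reactants):
    C-C: 1 × 339 = 339
    C-H: 6 × 420 = 2520
    C=C: 1 × 635 = 635
    Cl-Cl: 1 × 249 = 249
    Σ(broken) = 3743 kJ
  Bonds formed (products):
    C-C: 2 × 339 = 678
    C-Cl: 2 × 315 = 630
    C-H: 6 × 420 = 2520
    Σ(formed) = 3828 kJ
  ΔH_B = 3743 − 3828 = −85 kJ
ΔH_A − ΔH_B = −1283 kJ, so reaction A has the more negative ΔH; |ΔH_A − ΔH_B| = 1283 kJ.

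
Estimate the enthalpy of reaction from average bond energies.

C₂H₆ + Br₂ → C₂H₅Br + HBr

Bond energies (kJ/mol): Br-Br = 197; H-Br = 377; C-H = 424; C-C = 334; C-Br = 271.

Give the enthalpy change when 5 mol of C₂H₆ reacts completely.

ΔH = −135 kJ

Bonds broken (reactants):
  Br-Br: 1 × 197 = 197
  C-C: 1 × 334 = 334
  C-H: 6 × 424 = 2544
  Σ(broken) = 3075 kJ
Bonds formed (products):
  C-Br: 1 × 271 = 271
  C-C: 1 × 334 = 334
  C-H: 5 × 424 = 2120
  H-Br: 1 × 377 = 377
  Σ(formed) = 3102 kJ
ΔH = Σ(broken) − Σ(formed) = 3075 − 3102 = −27 kJ
For 5× the reaction as written: 5 × (−27) = −135 kJ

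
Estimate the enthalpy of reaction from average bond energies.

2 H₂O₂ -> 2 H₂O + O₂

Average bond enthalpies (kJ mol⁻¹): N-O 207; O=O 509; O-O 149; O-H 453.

ΔH ≈ −211 kJ

Bonds broken (reactants):
  O-H: 4 × 453 = 1812
  O-O: 2 × 149 = 298
  Σ(broken) = 2110 kJ
Bonds formed (products):
  O-H: 4 × 453 = 1812
  O=O: 1 × 509 = 509
  Σ(formed) = 2321 kJ
ΔH = Σ(broken) − Σ(formed) = 2110 − 2321 = −211 kJ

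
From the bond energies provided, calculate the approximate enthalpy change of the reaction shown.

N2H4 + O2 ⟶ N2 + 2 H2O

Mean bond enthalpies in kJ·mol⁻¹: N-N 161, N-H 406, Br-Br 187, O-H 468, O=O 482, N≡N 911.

Bonds broken (reactants):
  N-H: 4 × 406 = 1624
  N-N: 1 × 161 = 161
  O=O: 1 × 482 = 482
  Σ(broken) = 2267 kJ
Bonds formed (products):
  N≡N: 1 × 911 = 911
  O-H: 4 × 468 = 1872
  Σ(formed) = 2783 kJ
ΔH = Σ(broken) − Σ(formed) = 2267 − 2783 = −516 kJ

ΔH ≈ −516 kJ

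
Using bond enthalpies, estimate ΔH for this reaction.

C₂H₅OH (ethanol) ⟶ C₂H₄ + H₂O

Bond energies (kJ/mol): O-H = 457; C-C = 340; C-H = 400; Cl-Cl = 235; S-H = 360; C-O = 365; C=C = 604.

ΔH ≈ +44 kJ

Bonds broken (reactants):
  C-C: 1 × 340 = 340
  C-H: 5 × 400 = 2000
  C-O: 1 × 365 = 365
  O-H: 1 × 457 = 457
  Σ(broken) = 3162 kJ
Bonds formed (products):
  C-H: 4 × 400 = 1600
  C=C: 1 × 604 = 604
  O-H: 2 × 457 = 914
  Σ(formed) = 3118 kJ
ΔH = Σ(broken) − Σ(formed) = 3162 − 3118 = +44 kJ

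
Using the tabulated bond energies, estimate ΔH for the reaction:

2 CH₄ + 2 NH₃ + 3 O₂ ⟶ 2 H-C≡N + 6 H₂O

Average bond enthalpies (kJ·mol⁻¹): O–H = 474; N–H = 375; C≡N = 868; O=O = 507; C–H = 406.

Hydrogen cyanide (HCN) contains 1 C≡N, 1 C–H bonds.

ΔH ≈ −1217 kJ

Bonds broken (reactants):
  C–H: 8 × 406 = 3248
  N–H: 6 × 375 = 2250
  O=O: 3 × 507 = 1521
  Σ(broken) = 7019 kJ
Bonds formed (products):
  C≡N: 2 × 868 = 1736
  C–H: 2 × 406 = 812
  O–H: 12 × 474 = 5688
  Σ(formed) = 8236 kJ
ΔH = Σ(broken) − Σ(formed) = 7019 − 8236 = −1217 kJ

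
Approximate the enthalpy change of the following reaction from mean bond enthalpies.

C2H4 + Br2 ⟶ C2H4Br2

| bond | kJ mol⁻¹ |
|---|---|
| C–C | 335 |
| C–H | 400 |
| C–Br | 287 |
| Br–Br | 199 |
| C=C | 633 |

Bonds broken (reactants):
  Br–Br: 1 × 199 = 199
  C–H: 4 × 400 = 1600
  C=C: 1 × 633 = 633
  Σ(broken) = 2432 kJ
Bonds formed (products):
  C–Br: 2 × 287 = 574
  C–C: 1 × 335 = 335
  C–H: 4 × 400 = 1600
  Σ(formed) = 2509 kJ
ΔH = Σ(broken) − Σ(formed) = 2432 − 2509 = −77 kJ

ΔH ≈ −77 kJ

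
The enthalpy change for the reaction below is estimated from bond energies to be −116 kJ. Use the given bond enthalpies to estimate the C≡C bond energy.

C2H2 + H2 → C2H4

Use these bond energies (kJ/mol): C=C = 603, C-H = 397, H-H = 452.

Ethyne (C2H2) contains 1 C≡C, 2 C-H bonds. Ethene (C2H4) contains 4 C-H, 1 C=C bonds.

D(C≡C) ≈ 829 kJ/mol

Let D be the C≡C bond energy.
Σ(broken) = 1×D + 2×397 + 1×452 = 1246 + D
Σ(formed) = 4×397 + 1×603 = 2191
ΔH = Σ(broken) − Σ(formed) = (1246 + D) − (2191) = −945 + D
Setting this equal to −116 kJ gives D = 829 kJ/mol.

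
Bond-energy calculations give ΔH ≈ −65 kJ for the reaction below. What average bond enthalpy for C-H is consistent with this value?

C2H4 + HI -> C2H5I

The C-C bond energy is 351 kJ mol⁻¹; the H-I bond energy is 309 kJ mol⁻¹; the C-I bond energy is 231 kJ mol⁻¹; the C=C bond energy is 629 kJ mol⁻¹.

Let D be the C-H bond energy.
Σ(broken) = 4×D + 1×629 + 1×309 = 938 + 4D
Σ(formed) = 1×351 + 5×D + 1×231 = 582 + 5D
ΔH = Σ(broken) − Σ(formed) = (938 + 4D) − (582 + 5D) = +356 − D
Setting this equal to −65 kJ gives D = 421 kJ/mol.

D(C-H) ≈ 421 kJ/mol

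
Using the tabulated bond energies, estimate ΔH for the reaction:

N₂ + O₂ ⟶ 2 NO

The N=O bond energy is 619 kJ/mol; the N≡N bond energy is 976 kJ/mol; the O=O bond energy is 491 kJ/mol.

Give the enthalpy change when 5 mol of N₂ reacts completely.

ΔH = +1145 kJ

Bonds broken (reactants):
  N≡N: 1 × 976 = 976
  O=O: 1 × 491 = 491
  Σ(broken) = 1467 kJ
Bonds formed (products):
  N=O: 2 × 619 = 1238
  Σ(formed) = 1238 kJ
ΔH = Σ(broken) − Σ(formed) = 1467 − 1238 = +229 kJ
For 5× the reaction as written: 5 × (+229) = +1145 kJ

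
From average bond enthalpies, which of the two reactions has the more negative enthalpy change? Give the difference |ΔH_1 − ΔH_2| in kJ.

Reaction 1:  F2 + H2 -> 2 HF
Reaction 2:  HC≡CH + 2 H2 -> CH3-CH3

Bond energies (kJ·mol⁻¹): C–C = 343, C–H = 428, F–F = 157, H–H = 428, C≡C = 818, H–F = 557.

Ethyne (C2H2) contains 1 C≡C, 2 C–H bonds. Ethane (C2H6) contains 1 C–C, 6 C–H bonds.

Reaction 1:
  Bonds broken (reactants):
    F–F: 1 × 157 = 157
    H–H: 1 × 428 = 428
    Σ(broken) = 585 kJ
  Bonds formed (products):
    H–F: 2 × 557 = 1114
    Σ(formed) = 1114 kJ
  ΔH_1 = 585 − 1114 = −529 kJ
Reaction 2:
  Bonds broken (reactants):
    C≡C: 1 × 818 = 818
    C–H: 2 × 428 = 856
    H–H: 2 × 428 = 856
    Σ(broken) = 2530 kJ
  Bonds formed (products):
    C–C: 1 × 343 = 343
    C–H: 6 × 428 = 2568
    Σ(formed) = 2911 kJ
  ΔH_2 = 2530 − 2911 = −381 kJ
ΔH_1 − ΔH_2 = −148 kJ, so reaction 1 has the more negative ΔH; |ΔH_1 − ΔH_2| = 148 kJ.

Reaction 1, by 148 kJ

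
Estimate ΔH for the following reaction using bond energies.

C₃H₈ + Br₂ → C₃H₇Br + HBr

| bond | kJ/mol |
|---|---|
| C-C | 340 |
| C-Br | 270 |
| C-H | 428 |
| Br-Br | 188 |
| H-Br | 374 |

Bonds broken (reactants):
  Br-Br: 1 × 188 = 188
  C-C: 2 × 340 = 680
  C-H: 8 × 428 = 3424
  Σ(broken) = 4292 kJ
Bonds formed (products):
  C-Br: 1 × 270 = 270
  C-C: 2 × 340 = 680
  C-H: 7 × 428 = 2996
  H-Br: 1 × 374 = 374
  Σ(formed) = 4320 kJ
ΔH = Σ(broken) − Σ(formed) = 4292 − 4320 = −28 kJ

ΔH ≈ −28 kJ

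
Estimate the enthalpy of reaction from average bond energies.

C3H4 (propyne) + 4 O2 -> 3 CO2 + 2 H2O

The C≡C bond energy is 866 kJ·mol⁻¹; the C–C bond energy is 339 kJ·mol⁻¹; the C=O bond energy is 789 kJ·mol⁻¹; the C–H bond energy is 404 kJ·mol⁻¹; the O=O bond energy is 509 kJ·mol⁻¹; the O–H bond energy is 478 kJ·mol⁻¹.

Bonds broken (reactants):
  C≡C: 1 × 866 = 866
  C–C: 1 × 339 = 339
  C–H: 4 × 404 = 1616
  O=O: 4 × 509 = 2036
  Σ(broken) = 4857 kJ
Bonds formed (products):
  C=O: 6 × 789 = 4734
  O–H: 4 × 478 = 1912
  Σ(formed) = 6646 kJ
ΔH = Σ(broken) − Σ(formed) = 4857 − 6646 = −1789 kJ

ΔH ≈ −1789 kJ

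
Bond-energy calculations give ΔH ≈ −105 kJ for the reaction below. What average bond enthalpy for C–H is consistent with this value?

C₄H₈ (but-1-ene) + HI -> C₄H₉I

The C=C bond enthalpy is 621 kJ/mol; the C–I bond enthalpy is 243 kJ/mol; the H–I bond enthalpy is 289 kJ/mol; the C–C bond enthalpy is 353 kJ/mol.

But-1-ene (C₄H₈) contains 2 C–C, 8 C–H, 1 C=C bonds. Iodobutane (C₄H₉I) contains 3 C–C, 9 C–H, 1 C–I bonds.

Let D be the C–H bond energy.
Σ(broken) = 2×353 + 8×D + 1×621 + 1×289 = 1616 + 8D
Σ(formed) = 3×353 + 9×D + 1×243 = 1302 + 9D
ΔH = Σ(broken) − Σ(formed) = (1616 + 8D) − (1302 + 9D) = +314 − D
Setting this equal to −105 kJ gives D = 419 kJ/mol.

D(C–H) ≈ 419 kJ/mol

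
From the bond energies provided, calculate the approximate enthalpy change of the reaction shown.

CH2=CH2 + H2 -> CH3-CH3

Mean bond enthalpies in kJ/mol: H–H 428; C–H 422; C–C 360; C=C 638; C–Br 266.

Bonds broken (reactants):
  C–H: 4 × 422 = 1688
  C=C: 1 × 638 = 638
  H–H: 1 × 428 = 428
  Σ(broken) = 2754 kJ
Bonds formed (products):
  C–C: 1 × 360 = 360
  C–H: 6 × 422 = 2532
  Σ(formed) = 2892 kJ
ΔH = Σ(broken) − Σ(formed) = 2754 − 2892 = −138 kJ

ΔH ≈ −138 kJ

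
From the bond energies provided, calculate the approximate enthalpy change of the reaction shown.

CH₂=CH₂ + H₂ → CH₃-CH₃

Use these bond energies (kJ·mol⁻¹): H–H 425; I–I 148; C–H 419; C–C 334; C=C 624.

Bonds broken (reactants):
  C–H: 4 × 419 = 1676
  C=C: 1 × 624 = 624
  H–H: 1 × 425 = 425
  Σ(broken) = 2725 kJ
Bonds formed (products):
  C–C: 1 × 334 = 334
  C–H: 6 × 419 = 2514
  Σ(formed) = 2848 kJ
ΔH = Σ(broken) − Σ(formed) = 2725 − 2848 = −123 kJ

ΔH ≈ −123 kJ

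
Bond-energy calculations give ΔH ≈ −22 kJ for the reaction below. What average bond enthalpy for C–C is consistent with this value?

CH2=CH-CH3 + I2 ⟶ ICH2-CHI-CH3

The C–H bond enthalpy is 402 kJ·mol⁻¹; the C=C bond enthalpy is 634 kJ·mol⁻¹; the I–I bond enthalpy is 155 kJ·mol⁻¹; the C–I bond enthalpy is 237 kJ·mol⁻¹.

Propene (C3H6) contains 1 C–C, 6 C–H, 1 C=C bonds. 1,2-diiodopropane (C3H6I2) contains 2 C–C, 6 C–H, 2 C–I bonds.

D(C–C) ≈ 337 kJ/mol

Let D be the C–C bond energy.
Σ(broken) = 1×D + 6×402 + 1×634 + 1×155 = 3201 + D
Σ(formed) = 2×D + 6×402 + 2×237 = 2886 + 2D
ΔH = Σ(broken) − Σ(formed) = (3201 + D) − (2886 + 2D) = +315 − D
Setting this equal to −22 kJ gives D = 337 kJ/mol.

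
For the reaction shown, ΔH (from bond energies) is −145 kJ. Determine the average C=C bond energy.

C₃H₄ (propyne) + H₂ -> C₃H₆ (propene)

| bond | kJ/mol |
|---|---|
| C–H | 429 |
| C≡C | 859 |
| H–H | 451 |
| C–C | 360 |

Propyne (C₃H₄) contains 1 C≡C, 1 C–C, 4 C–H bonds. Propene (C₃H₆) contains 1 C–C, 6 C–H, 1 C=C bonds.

Let D be the C=C bond energy.
Σ(broken) = 1×859 + 1×360 + 4×429 + 1×451 = 3386
Σ(formed) = 1×360 + 6×429 + 1×D = 2934 + D
ΔH = Σ(broken) − Σ(formed) = (3386) − (2934 + D) = +452 − D
Setting this equal to −145 kJ gives D = 597 kJ/mol.

D(C=C) ≈ 597 kJ/mol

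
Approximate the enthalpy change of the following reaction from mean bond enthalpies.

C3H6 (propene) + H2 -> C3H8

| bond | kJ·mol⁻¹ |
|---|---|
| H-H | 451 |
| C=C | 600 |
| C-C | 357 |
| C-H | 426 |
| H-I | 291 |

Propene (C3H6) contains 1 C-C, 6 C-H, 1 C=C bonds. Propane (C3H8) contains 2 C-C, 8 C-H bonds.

Bonds broken (reactants):
  C-C: 1 × 357 = 357
  C-H: 6 × 426 = 2556
  C=C: 1 × 600 = 600
  H-H: 1 × 451 = 451
  Σ(broken) = 3964 kJ
Bonds formed (products):
  C-C: 2 × 357 = 714
  C-H: 8 × 426 = 3408
  Σ(formed) = 4122 kJ
ΔH = Σ(broken) − Σ(formed) = 3964 − 4122 = −158 kJ

ΔH ≈ −158 kJ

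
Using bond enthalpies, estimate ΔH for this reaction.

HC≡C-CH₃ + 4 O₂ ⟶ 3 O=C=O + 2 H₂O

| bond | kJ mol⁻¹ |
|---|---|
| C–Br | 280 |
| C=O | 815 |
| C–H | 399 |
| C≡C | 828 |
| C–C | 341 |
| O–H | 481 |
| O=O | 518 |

Bonds broken (reactants):
  C≡C: 1 × 828 = 828
  C–C: 1 × 341 = 341
  C–H: 4 × 399 = 1596
  O=O: 4 × 518 = 2072
  Σ(broken) = 4837 kJ
Bonds formed (products):
  C=O: 6 × 815 = 4890
  O–H: 4 × 481 = 1924
  Σ(formed) = 6814 kJ
ΔH = Σ(broken) − Σ(formed) = 4837 − 6814 = −1977 kJ

ΔH ≈ −1977 kJ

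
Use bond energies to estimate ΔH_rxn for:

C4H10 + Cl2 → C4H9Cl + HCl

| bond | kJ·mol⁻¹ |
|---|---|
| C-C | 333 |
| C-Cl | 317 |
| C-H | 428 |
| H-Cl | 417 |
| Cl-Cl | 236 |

Bonds broken (reactants):
  C-C: 3 × 333 = 999
  C-H: 10 × 428 = 4280
  Cl-Cl: 1 × 236 = 236
  Σ(broken) = 5515 kJ
Bonds formed (products):
  C-C: 3 × 333 = 999
  C-Cl: 1 × 317 = 317
  C-H: 9 × 428 = 3852
  H-Cl: 1 × 417 = 417
  Σ(formed) = 5585 kJ
ΔH = Σ(broken) − Σ(formed) = 5515 − 5585 = −70 kJ

ΔH ≈ −70 kJ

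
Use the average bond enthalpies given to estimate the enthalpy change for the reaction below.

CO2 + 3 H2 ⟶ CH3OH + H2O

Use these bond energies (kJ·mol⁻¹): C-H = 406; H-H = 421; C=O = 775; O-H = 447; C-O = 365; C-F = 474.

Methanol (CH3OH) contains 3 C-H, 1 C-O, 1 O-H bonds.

Bonds broken (reactants):
  C=O: 2 × 775 = 1550
  H-H: 3 × 421 = 1263
  Σ(broken) = 2813 kJ
Bonds formed (products):
  C-H: 3 × 406 = 1218
  C-O: 1 × 365 = 365
  O-H: 3 × 447 = 1341
  Σ(formed) = 2924 kJ
ΔH = Σ(broken) − Σ(formed) = 2813 − 2924 = −111 kJ

ΔH ≈ −111 kJ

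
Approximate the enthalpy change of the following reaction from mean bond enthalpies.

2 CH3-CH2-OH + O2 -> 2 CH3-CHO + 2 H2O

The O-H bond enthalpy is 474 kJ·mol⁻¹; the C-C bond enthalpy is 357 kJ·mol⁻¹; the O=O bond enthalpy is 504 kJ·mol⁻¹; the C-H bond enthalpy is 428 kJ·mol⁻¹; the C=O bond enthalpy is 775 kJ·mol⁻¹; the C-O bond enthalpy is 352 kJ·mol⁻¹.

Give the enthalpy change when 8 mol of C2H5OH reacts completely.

Bonds broken (reactants):
  C-C: 2 × 357 = 714
  C-H: 10 × 428 = 4280
  C-O: 2 × 352 = 704
  O-H: 2 × 474 = 948
  O=O: 1 × 504 = 504
  Σ(broken) = 7150 kJ
Bonds formed (products):
  C-C: 2 × 357 = 714
  C-H: 8 × 428 = 3424
  C=O: 2 × 775 = 1550
  O-H: 4 × 474 = 1896
  Σ(formed) = 7584 kJ
ΔH = Σ(broken) − Σ(formed) = 7150 − 7584 = −434 kJ
For 4× the reaction as written: 4 × (−434) = −1736 kJ

ΔH = −1736 kJ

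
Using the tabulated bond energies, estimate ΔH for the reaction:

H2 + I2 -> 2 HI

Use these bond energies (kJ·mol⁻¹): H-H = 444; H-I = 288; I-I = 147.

Bonds broken (reactants):
  H-H: 1 × 444 = 444
  I-I: 1 × 147 = 147
  Σ(broken) = 591 kJ
Bonds formed (products):
  H-I: 2 × 288 = 576
  Σ(formed) = 576 kJ
ΔH = Σ(broken) − Σ(formed) = 591 − 576 = +15 kJ

ΔH ≈ +15 kJ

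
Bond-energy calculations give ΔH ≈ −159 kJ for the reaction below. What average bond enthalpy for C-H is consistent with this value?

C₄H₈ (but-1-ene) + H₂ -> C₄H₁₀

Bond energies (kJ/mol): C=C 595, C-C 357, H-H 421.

Let D be the C-H bond energy.
Σ(broken) = 2×357 + 8×D + 1×595 + 1×421 = 1730 + 8D
Σ(formed) = 3×357 + 10×D = 1071 + 10D
ΔH = Σ(broken) − Σ(formed) = (1730 + 8D) − (1071 + 10D) = +659 − 2D
Setting this equal to −159 kJ gives 2D = 818, so D = 409 kJ/mol.

D(C-H) ≈ 409 kJ/mol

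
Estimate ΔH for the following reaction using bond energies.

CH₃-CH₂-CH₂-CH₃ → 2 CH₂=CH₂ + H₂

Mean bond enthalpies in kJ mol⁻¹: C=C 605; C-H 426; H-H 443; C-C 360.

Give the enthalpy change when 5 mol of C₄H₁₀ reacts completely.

ΔH = +1395 kJ

Bonds broken (reactants):
  C-C: 3 × 360 = 1080
  C-H: 10 × 426 = 4260
  Σ(broken) = 5340 kJ
Bonds formed (products):
  C-H: 8 × 426 = 3408
  C=C: 2 × 605 = 1210
  H-H: 1 × 443 = 443
  Σ(formed) = 5061 kJ
ΔH = Σ(broken) − Σ(formed) = 5340 − 5061 = +279 kJ
For 5× the reaction as written: 5 × (+279) = +1395 kJ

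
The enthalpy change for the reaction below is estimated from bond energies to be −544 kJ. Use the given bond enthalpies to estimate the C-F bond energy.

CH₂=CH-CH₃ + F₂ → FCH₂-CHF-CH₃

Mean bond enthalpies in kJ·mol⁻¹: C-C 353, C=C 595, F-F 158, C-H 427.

Let D be the C-F bond energy.
Σ(broken) = 1×353 + 6×427 + 1×595 + 1×158 = 3668
Σ(formed) = 2×353 + 2×D + 6×427 = 3268 + 2D
ΔH = Σ(broken) − Σ(formed) = (3668) − (3268 + 2D) = +400 − 2D
Setting this equal to −544 kJ gives 2D = 944, so D = 472 kJ/mol.

D(C-F) ≈ 472 kJ/mol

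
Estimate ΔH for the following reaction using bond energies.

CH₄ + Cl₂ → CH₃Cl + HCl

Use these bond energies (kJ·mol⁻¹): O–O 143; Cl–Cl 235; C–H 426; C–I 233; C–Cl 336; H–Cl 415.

Bonds broken (reactants):
  C–H: 4 × 426 = 1704
  Cl–Cl: 1 × 235 = 235
  Σ(broken) = 1939 kJ
Bonds formed (products):
  C–Cl: 1 × 336 = 336
  C–H: 3 × 426 = 1278
  H–Cl: 1 × 415 = 415
  Σ(formed) = 2029 kJ
ΔH = Σ(broken) − Σ(formed) = 1939 − 2029 = −90 kJ

ΔH ≈ −90 kJ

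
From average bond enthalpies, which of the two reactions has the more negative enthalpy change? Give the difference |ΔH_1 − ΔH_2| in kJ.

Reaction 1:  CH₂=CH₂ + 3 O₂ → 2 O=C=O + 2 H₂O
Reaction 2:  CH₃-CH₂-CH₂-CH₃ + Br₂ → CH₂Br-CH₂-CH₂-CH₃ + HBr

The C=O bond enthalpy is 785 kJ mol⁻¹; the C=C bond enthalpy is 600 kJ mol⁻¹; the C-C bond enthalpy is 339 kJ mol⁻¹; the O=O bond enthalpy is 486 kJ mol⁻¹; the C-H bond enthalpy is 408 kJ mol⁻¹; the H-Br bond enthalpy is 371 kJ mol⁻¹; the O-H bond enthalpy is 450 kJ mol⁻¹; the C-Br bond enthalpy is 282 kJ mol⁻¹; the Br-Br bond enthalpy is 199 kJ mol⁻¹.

Reaction 1, by 1204 kJ

Reaction 1:
  Bonds broken (reactants):
    C-H: 4 × 408 = 1632
    C=C: 1 × 600 = 600
    O=O: 3 × 486 = 1458
    Σ(broken) = 3690 kJ
  Bonds formed (products):
    C=O: 4 × 785 = 3140
    O-H: 4 × 450 = 1800
    Σ(formed) = 4940 kJ
  ΔH_1 = 3690 − 4940 = −1250 kJ
Reaction 2:
  Bonds broken (reactants):
    Br-Br: 1 × 199 = 199
    C-C: 3 × 339 = 1017
    C-H: 10 × 408 = 4080
    Σ(broken) = 5296 kJ
  Bonds formed (products):
    C-Br: 1 × 282 = 282
    C-C: 3 × 339 = 1017
    C-H: 9 × 408 = 3672
    H-Br: 1 × 371 = 371
    Σ(formed) = 5342 kJ
  ΔH_2 = 5296 − 5342 = −46 kJ
ΔH_1 − ΔH_2 = −1204 kJ, so reaction 1 has the more negative ΔH; |ΔH_1 − ΔH_2| = 1204 kJ.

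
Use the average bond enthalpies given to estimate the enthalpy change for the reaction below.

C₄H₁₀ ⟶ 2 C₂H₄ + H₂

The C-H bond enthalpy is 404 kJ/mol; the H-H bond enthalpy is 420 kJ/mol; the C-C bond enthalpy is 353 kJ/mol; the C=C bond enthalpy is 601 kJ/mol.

Bonds broken (reactants):
  C-C: 3 × 353 = 1059
  C-H: 10 × 404 = 4040
  Σ(broken) = 5099 kJ
Bonds formed (products):
  C-H: 8 × 404 = 3232
  C=C: 2 × 601 = 1202
  H-H: 1 × 420 = 420
  Σ(formed) = 4854 kJ
ΔH = Σ(broken) − Σ(formed) = 5099 − 4854 = +245 kJ

ΔH ≈ +245 kJ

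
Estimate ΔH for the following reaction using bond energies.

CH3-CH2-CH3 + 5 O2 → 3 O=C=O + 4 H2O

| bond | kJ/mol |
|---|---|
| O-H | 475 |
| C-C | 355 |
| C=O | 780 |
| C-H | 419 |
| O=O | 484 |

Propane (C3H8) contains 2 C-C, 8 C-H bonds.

Bonds broken (reactants):
  C-C: 2 × 355 = 710
  C-H: 8 × 419 = 3352
  O=O: 5 × 484 = 2420
  Σ(broken) = 6482 kJ
Bonds formed (products):
  C=O: 6 × 780 = 4680
  O-H: 8 × 475 = 3800
  Σ(formed) = 8480 kJ
ΔH = Σ(broken) − Σ(formed) = 6482 − 8480 = −1998 kJ

ΔH ≈ −1998 kJ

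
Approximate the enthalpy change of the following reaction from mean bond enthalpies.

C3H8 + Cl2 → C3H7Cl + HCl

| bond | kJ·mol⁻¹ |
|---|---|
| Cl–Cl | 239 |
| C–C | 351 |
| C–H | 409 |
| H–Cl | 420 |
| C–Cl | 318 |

ΔH ≈ −90 kJ

Bonds broken (reactants):
  C–C: 2 × 351 = 702
  C–H: 8 × 409 = 3272
  Cl–Cl: 1 × 239 = 239
  Σ(broken) = 4213 kJ
Bonds formed (products):
  C–C: 2 × 351 = 702
  C–Cl: 1 × 318 = 318
  C–H: 7 × 409 = 2863
  H–Cl: 1 × 420 = 420
  Σ(formed) = 4303 kJ
ΔH = Σ(broken) − Σ(formed) = 4213 − 4303 = −90 kJ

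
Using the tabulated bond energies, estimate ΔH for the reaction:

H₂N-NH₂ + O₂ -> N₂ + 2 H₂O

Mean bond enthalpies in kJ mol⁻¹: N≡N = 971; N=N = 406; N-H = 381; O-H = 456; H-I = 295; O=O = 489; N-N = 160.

ΔH ≈ −622 kJ

Bonds broken (reactants):
  N-H: 4 × 381 = 1524
  N-N: 1 × 160 = 160
  O=O: 1 × 489 = 489
  Σ(broken) = 2173 kJ
Bonds formed (products):
  N≡N: 1 × 971 = 971
  O-H: 4 × 456 = 1824
  Σ(formed) = 2795 kJ
ΔH = Σ(broken) − Σ(formed) = 2173 − 2795 = −622 kJ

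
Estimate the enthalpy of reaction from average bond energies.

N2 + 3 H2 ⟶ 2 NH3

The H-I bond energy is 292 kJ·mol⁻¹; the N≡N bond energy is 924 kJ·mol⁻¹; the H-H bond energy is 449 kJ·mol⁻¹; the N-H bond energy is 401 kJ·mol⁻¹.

ΔH ≈ −135 kJ

Bonds broken (reactants):
  H-H: 3 × 449 = 1347
  N≡N: 1 × 924 = 924
  Σ(broken) = 2271 kJ
Bonds formed (products):
  N-H: 6 × 401 = 2406
  Σ(formed) = 2406 kJ
ΔH = Σ(broken) − Σ(formed) = 2271 − 2406 = −135 kJ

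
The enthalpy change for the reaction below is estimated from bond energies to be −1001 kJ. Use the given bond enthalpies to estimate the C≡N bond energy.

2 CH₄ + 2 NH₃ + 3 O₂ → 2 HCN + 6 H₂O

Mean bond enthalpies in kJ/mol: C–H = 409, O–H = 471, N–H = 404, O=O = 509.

Let D be the C≡N bond energy.
Σ(broken) = 8×409 + 6×404 + 3×509 = 7223
Σ(formed) = 2×D + 2×409 + 12×471 = 6470 + 2D
ΔH = Σ(broken) − Σ(formed) = (7223) − (6470 + 2D) = +753 − 2D
Setting this equal to −1001 kJ gives 2D = 1754, so D = 877 kJ/mol.

D(C≡N) ≈ 877 kJ/mol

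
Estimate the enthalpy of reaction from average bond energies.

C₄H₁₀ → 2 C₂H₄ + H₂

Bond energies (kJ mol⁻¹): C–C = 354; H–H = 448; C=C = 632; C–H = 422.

Bonds broken (reactants):
  C–C: 3 × 354 = 1062
  C–H: 10 × 422 = 4220
  Σ(broken) = 5282 kJ
Bonds formed (products):
  C–H: 8 × 422 = 3376
  C=C: 2 × 632 = 1264
  H–H: 1 × 448 = 448
  Σ(formed) = 5088 kJ
ΔH = Σ(broken) − Σ(formed) = 5282 − 5088 = +194 kJ

ΔH ≈ +194 kJ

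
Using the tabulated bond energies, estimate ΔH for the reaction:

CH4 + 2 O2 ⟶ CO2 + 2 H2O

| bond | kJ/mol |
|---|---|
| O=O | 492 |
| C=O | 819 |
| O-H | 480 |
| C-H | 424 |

ΔH ≈ −878 kJ

Bonds broken (reactants):
  C-H: 4 × 424 = 1696
  O=O: 2 × 492 = 984
  Σ(broken) = 2680 kJ
Bonds formed (products):
  C=O: 2 × 819 = 1638
  O-H: 4 × 480 = 1920
  Σ(formed) = 3558 kJ
ΔH = Σ(broken) − Σ(formed) = 2680 − 3558 = −878 kJ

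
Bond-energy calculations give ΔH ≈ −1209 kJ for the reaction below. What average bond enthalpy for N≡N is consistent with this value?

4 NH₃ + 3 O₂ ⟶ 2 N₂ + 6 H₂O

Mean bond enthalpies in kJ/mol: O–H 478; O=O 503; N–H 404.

Let D be the N≡N bond energy.
Σ(broken) = 12×404 + 3×503 = 6357
Σ(formed) = 2×D + 12×478 = 5736 + 2D
ΔH = Σ(broken) − Σ(formed) = (6357) − (5736 + 2D) = +621 − 2D
Setting this equal to −1209 kJ gives 2D = 1830, so D = 915 kJ/mol.

D(N≡N) ≈ 915 kJ/mol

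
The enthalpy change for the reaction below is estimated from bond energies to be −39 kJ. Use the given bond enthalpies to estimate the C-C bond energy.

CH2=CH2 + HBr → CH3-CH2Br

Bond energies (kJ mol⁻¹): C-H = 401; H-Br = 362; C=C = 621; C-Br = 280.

D(C-C) ≈ 341 kJ/mol

Let D be the C-C bond energy.
Σ(broken) = 4×401 + 1×621 + 1×362 = 2587
Σ(formed) = 1×280 + 1×D + 5×401 = 2285 + D
ΔH = Σ(broken) − Σ(formed) = (2587) − (2285 + D) = +302 − D
Setting this equal to −39 kJ gives D = 341 kJ/mol.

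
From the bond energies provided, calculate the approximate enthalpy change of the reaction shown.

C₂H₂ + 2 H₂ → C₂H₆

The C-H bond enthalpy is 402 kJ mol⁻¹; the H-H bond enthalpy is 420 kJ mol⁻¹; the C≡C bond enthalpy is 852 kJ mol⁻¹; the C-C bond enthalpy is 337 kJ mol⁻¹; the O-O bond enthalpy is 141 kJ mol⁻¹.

ΔH ≈ −253 kJ

Bonds broken (reactants):
  C≡C: 1 × 852 = 852
  C-H: 2 × 402 = 804
  H-H: 2 × 420 = 840
  Σ(broken) = 2496 kJ
Bonds formed (products):
  C-C: 1 × 337 = 337
  C-H: 6 × 402 = 2412
  Σ(formed) = 2749 kJ
ΔH = Σ(broken) − Σ(formed) = 2496 − 2749 = −253 kJ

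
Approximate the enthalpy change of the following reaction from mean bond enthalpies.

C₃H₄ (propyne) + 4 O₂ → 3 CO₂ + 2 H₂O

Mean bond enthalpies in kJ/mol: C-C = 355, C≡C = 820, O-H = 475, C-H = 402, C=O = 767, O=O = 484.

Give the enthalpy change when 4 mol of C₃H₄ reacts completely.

Bonds broken (reactants):
  C≡C: 1 × 820 = 820
  C-C: 1 × 355 = 355
  C-H: 4 × 402 = 1608
  O=O: 4 × 484 = 1936
  Σ(broken) = 4719 kJ
Bonds formed (products):
  C=O: 6 × 767 = 4602
  O-H: 4 × 475 = 1900
  Σ(formed) = 6502 kJ
ΔH = Σ(broken) − Σ(formed) = 4719 − 6502 = −1783 kJ
For 4× the reaction as written: 4 × (−1783) = −7132 kJ

ΔH = −7132 kJ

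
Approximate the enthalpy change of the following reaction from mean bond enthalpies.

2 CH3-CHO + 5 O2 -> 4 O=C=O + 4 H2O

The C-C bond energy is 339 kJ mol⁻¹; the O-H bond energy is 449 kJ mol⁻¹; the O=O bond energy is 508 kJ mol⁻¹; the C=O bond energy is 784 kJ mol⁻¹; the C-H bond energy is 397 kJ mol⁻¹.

Bonds broken (reactants):
  C-C: 2 × 339 = 678
  C-H: 8 × 397 = 3176
  C=O: 2 × 784 = 1568
  O=O: 5 × 508 = 2540
  Σ(broken) = 7962 kJ
Bonds formed (products):
  C=O: 8 × 784 = 6272
  O-H: 8 × 449 = 3592
  Σ(formed) = 9864 kJ
ΔH = Σ(broken) − Σ(formed) = 7962 − 9864 = −1902 kJ

ΔH ≈ −1902 kJ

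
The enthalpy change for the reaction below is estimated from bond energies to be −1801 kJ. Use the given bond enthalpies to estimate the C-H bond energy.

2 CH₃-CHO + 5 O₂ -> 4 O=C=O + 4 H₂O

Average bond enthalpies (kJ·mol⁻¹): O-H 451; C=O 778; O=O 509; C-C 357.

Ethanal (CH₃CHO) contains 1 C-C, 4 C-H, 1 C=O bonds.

Let D be the C-H bond energy.
Σ(broken) = 2×357 + 8×D + 2×778 + 5×509 = 4815 + 8D
Σ(formed) = 8×778 + 8×451 = 9832
ΔH = Σ(broken) − Σ(formed) = (4815 + 8D) − (9832) = −5017 + 8D
Setting this equal to −1801 kJ gives 8D = 3216, so D = 402 kJ/mol.

D(C-H) ≈ 402 kJ/mol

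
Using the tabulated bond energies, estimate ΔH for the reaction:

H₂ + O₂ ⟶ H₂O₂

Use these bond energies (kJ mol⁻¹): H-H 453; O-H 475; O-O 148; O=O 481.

Bonds broken (reactants):
  H-H: 1 × 453 = 453
  O=O: 1 × 481 = 481
  Σ(broken) = 934 kJ
Bonds formed (products):
  O-H: 2 × 475 = 950
  O-O: 1 × 148 = 148
  Σ(formed) = 1098 kJ
ΔH = Σ(broken) − Σ(formed) = 934 − 1098 = −164 kJ

ΔH ≈ −164 kJ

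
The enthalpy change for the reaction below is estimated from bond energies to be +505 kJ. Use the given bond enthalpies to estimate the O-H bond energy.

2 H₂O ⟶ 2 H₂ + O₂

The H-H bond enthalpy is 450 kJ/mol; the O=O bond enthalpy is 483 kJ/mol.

Let D be the O-H bond energy.
Σ(broken) = 4×D = 4D
Σ(formed) = 2×450 + 1×483 = 1383
ΔH = Σ(broken) − Σ(formed) = (4D) − (1383) = −1383 + 4D
Setting this equal to +505 kJ gives 4D = 1888, so D = 472 kJ/mol.

D(O-H) ≈ 472 kJ/mol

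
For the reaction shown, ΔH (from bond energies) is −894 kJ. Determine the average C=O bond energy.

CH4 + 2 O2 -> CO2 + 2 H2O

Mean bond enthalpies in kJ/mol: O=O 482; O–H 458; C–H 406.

Let D be the C=O bond energy.
Σ(broken) = 4×406 + 2×482 = 2588
Σ(formed) = 2×D + 4×458 = 1832 + 2D
ΔH = Σ(broken) − Σ(formed) = (2588) − (1832 + 2D) = +756 − 2D
Setting this equal to −894 kJ gives 2D = 1650, so D = 825 kJ/mol.

D(C=O) ≈ 825 kJ/mol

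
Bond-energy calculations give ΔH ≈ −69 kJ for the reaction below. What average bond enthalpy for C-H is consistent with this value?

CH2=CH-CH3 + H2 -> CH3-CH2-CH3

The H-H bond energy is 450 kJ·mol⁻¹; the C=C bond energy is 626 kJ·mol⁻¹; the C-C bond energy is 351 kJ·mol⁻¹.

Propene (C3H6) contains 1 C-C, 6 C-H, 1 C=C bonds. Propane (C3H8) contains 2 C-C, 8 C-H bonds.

Let D be the C-H bond energy.
Σ(broken) = 1×351 + 6×D + 1×626 + 1×450 = 1427 + 6D
Σ(formed) = 2×351 + 8×D = 702 + 8D
ΔH = Σ(broken) − Σ(formed) = (1427 + 6D) − (702 + 8D) = +725 − 2D
Setting this equal to −69 kJ gives 2D = 794, so D = 397 kJ/mol.

D(C-H) ≈ 397 kJ/mol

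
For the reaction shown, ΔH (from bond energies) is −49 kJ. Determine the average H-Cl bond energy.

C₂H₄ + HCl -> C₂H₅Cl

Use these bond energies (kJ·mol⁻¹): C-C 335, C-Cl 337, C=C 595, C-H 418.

D(H-Cl) ≈ 446 kJ/mol

Let D be the H-Cl bond energy.
Σ(broken) = 4×418 + 1×595 + 1×D = 2267 + D
Σ(formed) = 1×335 + 1×337 + 5×418 = 2762
ΔH = Σ(broken) − Σ(formed) = (2267 + D) − (2762) = −495 + D
Setting this equal to −49 kJ gives D = 446 kJ/mol.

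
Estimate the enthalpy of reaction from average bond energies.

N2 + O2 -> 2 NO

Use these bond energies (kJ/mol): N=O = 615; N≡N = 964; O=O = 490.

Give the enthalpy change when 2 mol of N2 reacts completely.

ΔH = +448 kJ

Bonds broken (reactants):
  N≡N: 1 × 964 = 964
  O=O: 1 × 490 = 490
  Σ(broken) = 1454 kJ
Bonds formed (products):
  N=O: 2 × 615 = 1230
  Σ(formed) = 1230 kJ
ΔH = Σ(broken) − Σ(formed) = 1454 − 1230 = +224 kJ
For 2× the reaction as written: 2 × (+224) = +448 kJ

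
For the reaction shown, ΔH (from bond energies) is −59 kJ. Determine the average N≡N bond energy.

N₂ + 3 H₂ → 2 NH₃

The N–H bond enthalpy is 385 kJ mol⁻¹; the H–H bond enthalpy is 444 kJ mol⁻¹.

D(N≡N) ≈ 919 kJ/mol

Let D be the N≡N bond energy.
Σ(broken) = 3×444 + 1×D = 1332 + D
Σ(formed) = 6×385 = 2310
ΔH = Σ(broken) − Σ(formed) = (1332 + D) − (2310) = −978 + D
Setting this equal to −59 kJ gives D = 919 kJ/mol.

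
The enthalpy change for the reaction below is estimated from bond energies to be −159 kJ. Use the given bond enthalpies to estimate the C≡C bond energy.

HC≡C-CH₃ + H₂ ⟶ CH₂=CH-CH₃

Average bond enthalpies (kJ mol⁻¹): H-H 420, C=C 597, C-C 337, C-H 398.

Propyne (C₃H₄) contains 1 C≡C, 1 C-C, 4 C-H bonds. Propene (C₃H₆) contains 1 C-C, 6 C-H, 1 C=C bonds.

Let D be the C≡C bond energy.
Σ(broken) = 1×D + 1×337 + 4×398 + 1×420 = 2349 + D
Σ(formed) = 1×337 + 6×398 + 1×597 = 3322
ΔH = Σ(broken) − Σ(formed) = (2349 + D) − (3322) = −973 + D
Setting this equal to −159 kJ gives D = 814 kJ/mol.

D(C≡C) ≈ 814 kJ/mol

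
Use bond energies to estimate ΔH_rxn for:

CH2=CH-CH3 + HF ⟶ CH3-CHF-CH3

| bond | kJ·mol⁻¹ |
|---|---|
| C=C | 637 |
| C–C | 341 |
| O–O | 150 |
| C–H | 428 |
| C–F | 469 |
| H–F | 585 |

Bonds broken (reactants):
  C–C: 1 × 341 = 341
  C–H: 6 × 428 = 2568
  C=C: 1 × 637 = 637
  H–F: 1 × 585 = 585
  Σ(broken) = 4131 kJ
Bonds formed (products):
  C–C: 2 × 341 = 682
  C–F: 1 × 469 = 469
  C–H: 7 × 428 = 2996
  Σ(formed) = 4147 kJ
ΔH = Σ(broken) − Σ(formed) = 4131 − 4147 = −16 kJ

ΔH ≈ −16 kJ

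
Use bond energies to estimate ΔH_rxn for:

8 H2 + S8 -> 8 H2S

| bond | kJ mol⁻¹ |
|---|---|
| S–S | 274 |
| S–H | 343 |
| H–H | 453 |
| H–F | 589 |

Bonds broken (reactants):
  H–H: 8 × 453 = 3624
  S–S: 8 × 274 = 2192
  Σ(broken) = 5816 kJ
Bonds formed (products):
  S–H: 16 × 343 = 5488
  Σ(formed) = 5488 kJ
ΔH = Σ(broken) − Σ(formed) = 5816 − 5488 = +328 kJ

ΔH ≈ +328 kJ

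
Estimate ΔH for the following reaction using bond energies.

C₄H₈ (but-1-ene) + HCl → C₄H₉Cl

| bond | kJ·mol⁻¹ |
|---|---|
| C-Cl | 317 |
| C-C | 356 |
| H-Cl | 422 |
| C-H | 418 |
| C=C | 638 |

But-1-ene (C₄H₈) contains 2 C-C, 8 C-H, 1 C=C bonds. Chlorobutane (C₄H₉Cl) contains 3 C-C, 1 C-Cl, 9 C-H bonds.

ΔH ≈ −31 kJ

Bonds broken (reactants):
  C-C: 2 × 356 = 712
  C-H: 8 × 418 = 3344
  C=C: 1 × 638 = 638
  H-Cl: 1 × 422 = 422
  Σ(broken) = 5116 kJ
Bonds formed (products):
  C-C: 3 × 356 = 1068
  C-Cl: 1 × 317 = 317
  C-H: 9 × 418 = 3762
  Σ(formed) = 5147 kJ
ΔH = Σ(broken) − Σ(formed) = 5116 − 5147 = −31 kJ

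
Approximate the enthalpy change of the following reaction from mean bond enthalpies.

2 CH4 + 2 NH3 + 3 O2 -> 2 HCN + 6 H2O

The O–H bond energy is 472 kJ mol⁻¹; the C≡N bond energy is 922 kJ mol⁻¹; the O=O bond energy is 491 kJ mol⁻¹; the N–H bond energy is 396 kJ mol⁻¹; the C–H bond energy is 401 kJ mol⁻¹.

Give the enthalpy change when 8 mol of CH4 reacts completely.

Bonds broken (reactants):
  C–H: 8 × 401 = 3208
  N–H: 6 × 396 = 2376
  O=O: 3 × 491 = 1473
  Σ(broken) = 7057 kJ
Bonds formed (products):
  C≡N: 2 × 922 = 1844
  C–H: 2 × 401 = 802
  O–H: 12 × 472 = 5664
  Σ(formed) = 8310 kJ
ΔH = Σ(broken) − Σ(formed) = 7057 − 8310 = −1253 kJ
For 4× the reaction as written: 4 × (−1253) = −5012 kJ

ΔH = −5012 kJ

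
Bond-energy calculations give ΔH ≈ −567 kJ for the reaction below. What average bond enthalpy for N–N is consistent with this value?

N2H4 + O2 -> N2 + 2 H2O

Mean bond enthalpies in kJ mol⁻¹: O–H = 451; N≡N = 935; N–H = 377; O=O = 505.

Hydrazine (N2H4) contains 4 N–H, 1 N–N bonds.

Let D be the N–N bond energy.
Σ(broken) = 4×377 + 1×D + 1×505 = 2013 + D
Σ(formed) = 1×935 + 4×451 = 2739
ΔH = Σ(broken) − Σ(formed) = (2013 + D) − (2739) = −726 + D
Setting this equal to −567 kJ gives D = 159 kJ/mol.

D(N–N) ≈ 159 kJ/mol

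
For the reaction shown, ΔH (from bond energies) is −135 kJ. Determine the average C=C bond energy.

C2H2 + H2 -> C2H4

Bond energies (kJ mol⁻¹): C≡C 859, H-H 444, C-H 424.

D(C=C) ≈ 590 kJ/mol

Let D be the C=C bond energy.
Σ(broken) = 1×859 + 2×424 + 1×444 = 2151
Σ(formed) = 4×424 + 1×D = 1696 + D
ΔH = Σ(broken) − Σ(formed) = (2151) − (1696 + D) = +455 − D
Setting this equal to −135 kJ gives D = 590 kJ/mol.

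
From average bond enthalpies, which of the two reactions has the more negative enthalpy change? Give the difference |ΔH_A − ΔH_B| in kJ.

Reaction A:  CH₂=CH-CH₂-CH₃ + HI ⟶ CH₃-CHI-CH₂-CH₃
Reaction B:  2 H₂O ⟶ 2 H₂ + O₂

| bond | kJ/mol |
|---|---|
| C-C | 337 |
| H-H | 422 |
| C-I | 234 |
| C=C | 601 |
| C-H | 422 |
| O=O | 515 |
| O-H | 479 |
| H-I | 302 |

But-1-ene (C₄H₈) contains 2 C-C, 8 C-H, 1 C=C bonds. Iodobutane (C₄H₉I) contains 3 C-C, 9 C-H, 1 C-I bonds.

Reaction A, by 647 kJ

Reaction A:
  Bonds broken (reactants):
    C-C: 2 × 337 = 674
    C-H: 8 × 422 = 3376
    C=C: 1 × 601 = 601
    H-I: 1 × 302 = 302
    Σ(broken) = 4953 kJ
  Bonds formed (products):
    C-C: 3 × 337 = 1011
    C-H: 9 × 422 = 3798
    C-I: 1 × 234 = 234
    Σ(formed) = 5043 kJ
  ΔH_A = 4953 − 5043 = −90 kJ
Reaction B:
  Bonds broken (reactants):
    O-H: 4 × 479 = 1916
    Σ(broken) = 1916 kJ
  Bonds formed (products):
    H-H: 2 × 422 = 844
    O=O: 1 × 515 = 515
    Σ(formed) = 1359 kJ
  ΔH_B = 1916 − 1359 = +557 kJ
ΔH_A − ΔH_B = −647 kJ, so reaction A has the more negative ΔH; |ΔH_A − ΔH_B| = 647 kJ.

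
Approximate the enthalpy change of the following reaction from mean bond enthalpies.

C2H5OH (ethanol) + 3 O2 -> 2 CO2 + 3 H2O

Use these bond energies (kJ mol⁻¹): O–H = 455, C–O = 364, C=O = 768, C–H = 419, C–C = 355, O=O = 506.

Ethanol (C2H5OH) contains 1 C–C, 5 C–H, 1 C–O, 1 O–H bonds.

Bonds broken (reactants):
  C–C: 1 × 355 = 355
  C–H: 5 × 419 = 2095
  C–O: 1 × 364 = 364
  O–H: 1 × 455 = 455
  O=O: 3 × 506 = 1518
  Σ(broken) = 4787 kJ
Bonds formed (products):
  C=O: 4 × 768 = 3072
  O–H: 6 × 455 = 2730
  Σ(formed) = 5802 kJ
ΔH = Σ(broken) − Σ(formed) = 4787 − 5802 = −1015 kJ

ΔH ≈ −1015 kJ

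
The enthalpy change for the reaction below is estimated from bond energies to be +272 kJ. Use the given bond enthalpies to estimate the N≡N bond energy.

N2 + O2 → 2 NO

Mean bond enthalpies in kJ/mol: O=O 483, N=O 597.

D(N≡N) ≈ 983 kJ/mol

Let D be the N≡N bond energy.
Σ(broken) = 1×D + 1×483 = 483 + D
Σ(formed) = 2×597 = 1194
ΔH = Σ(broken) − Σ(formed) = (483 + D) − (1194) = −711 + D
Setting this equal to +272 kJ gives D = 983 kJ/mol.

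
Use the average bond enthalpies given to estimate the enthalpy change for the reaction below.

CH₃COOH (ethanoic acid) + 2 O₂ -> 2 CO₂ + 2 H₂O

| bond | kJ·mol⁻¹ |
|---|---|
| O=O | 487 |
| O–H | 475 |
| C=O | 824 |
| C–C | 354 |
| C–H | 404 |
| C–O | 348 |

ΔH ≈ −1009 kJ

Bonds broken (reactants):
  C–C: 1 × 354 = 354
  C–H: 3 × 404 = 1212
  C–O: 1 × 348 = 348
  C=O: 1 × 824 = 824
  O–H: 1 × 475 = 475
  O=O: 2 × 487 = 974
  Σ(broken) = 4187 kJ
Bonds formed (products):
  C=O: 4 × 824 = 3296
  O–H: 4 × 475 = 1900
  Σ(formed) = 5196 kJ
ΔH = Σ(broken) − Σ(formed) = 4187 − 5196 = −1009 kJ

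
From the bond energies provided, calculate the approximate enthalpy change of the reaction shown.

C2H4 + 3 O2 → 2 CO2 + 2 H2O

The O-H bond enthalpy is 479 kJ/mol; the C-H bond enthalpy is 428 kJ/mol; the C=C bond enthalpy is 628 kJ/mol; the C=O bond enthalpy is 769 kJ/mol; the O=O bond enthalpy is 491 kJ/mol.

Bonds broken (reactants):
  C-H: 4 × 428 = 1712
  C=C: 1 × 628 = 628
  O=O: 3 × 491 = 1473
  Σ(broken) = 3813 kJ
Bonds formed (products):
  C=O: 4 × 769 = 3076
  O-H: 4 × 479 = 1916
  Σ(formed) = 4992 kJ
ΔH = Σ(broken) − Σ(formed) = 3813 − 4992 = −1179 kJ

ΔH ≈ −1179 kJ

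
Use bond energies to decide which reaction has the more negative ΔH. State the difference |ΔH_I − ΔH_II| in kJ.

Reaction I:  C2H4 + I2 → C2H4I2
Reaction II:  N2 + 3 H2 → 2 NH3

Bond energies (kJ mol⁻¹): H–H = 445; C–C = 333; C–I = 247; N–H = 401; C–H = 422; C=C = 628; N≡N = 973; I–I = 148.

Reaction II, by 47 kJ

Reaction I:
  Bonds broken (reactants):
    C–H: 4 × 422 = 1688
    C=C: 1 × 628 = 628
    I–I: 1 × 148 = 148
    Σ(broken) = 2464 kJ
  Bonds formed (products):
    C–C: 1 × 333 = 333
    C–H: 4 × 422 = 1688
    C–I: 2 × 247 = 494
    Σ(formed) = 2515 kJ
  ΔH_I = 2464 − 2515 = −51 kJ
Reaction II:
  Bonds broken (reactants):
    H–H: 3 × 445 = 1335
    N≡N: 1 × 973 = 973
    Σ(broken) = 2308 kJ
  Bonds formed (products):
    N–H: 6 × 401 = 2406
    Σ(formed) = 2406 kJ
  ΔH_II = 2308 − 2406 = −98 kJ
ΔH_I − ΔH_II = +47 kJ, so reaction II has the more negative ΔH; |ΔH_I − ΔH_II| = 47 kJ.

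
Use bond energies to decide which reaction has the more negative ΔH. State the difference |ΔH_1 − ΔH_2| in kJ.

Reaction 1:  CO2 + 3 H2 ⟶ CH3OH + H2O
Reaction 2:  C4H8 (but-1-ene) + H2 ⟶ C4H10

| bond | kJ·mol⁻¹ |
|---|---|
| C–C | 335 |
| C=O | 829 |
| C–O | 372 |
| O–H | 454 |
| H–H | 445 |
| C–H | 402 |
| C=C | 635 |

Reaction 1:
  Bonds broken (reactants):
    C=O: 2 × 829 = 1658
    H–H: 3 × 445 = 1335
    Σ(broken) = 2993 kJ
  Bonds formed (products):
    C–H: 3 × 402 = 1206
    C–O: 1 × 372 = 372
    O–H: 3 × 454 = 1362
    Σ(formed) = 2940 kJ
  ΔH_1 = 2993 − 2940 = +53 kJ
Reaction 2:
  Bonds broken (reactants):
    C–C: 2 × 335 = 670
    C–H: 8 × 402 = 3216
    C=C: 1 × 635 = 635
    H–H: 1 × 445 = 445
    Σ(broken) = 4966 kJ
  Bonds formed (products):
    C–C: 3 × 335 = 1005
    C–H: 10 × 402 = 4020
    Σ(formed) = 5025 kJ
  ΔH_2 = 4966 − 5025 = −59 kJ
ΔH_1 − ΔH_2 = +112 kJ, so reaction 2 has the more negative ΔH; |ΔH_1 − ΔH_2| = 112 kJ.

Reaction 2, by 112 kJ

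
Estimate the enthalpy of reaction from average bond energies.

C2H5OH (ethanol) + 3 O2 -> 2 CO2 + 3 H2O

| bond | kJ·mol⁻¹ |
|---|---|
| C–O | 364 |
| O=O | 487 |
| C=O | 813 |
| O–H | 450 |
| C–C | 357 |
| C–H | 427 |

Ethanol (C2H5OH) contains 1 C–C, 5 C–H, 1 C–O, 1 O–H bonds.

ΔH ≈ −1185 kJ

Bonds broken (reactants):
  C–C: 1 × 357 = 357
  C–H: 5 × 427 = 2135
  C–O: 1 × 364 = 364
  O–H: 1 × 450 = 450
  O=O: 3 × 487 = 1461
  Σ(broken) = 4767 kJ
Bonds formed (products):
  C=O: 4 × 813 = 3252
  O–H: 6 × 450 = 2700
  Σ(formed) = 5952 kJ
ΔH = Σ(broken) − Σ(formed) = 4767 − 5952 = −1185 kJ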